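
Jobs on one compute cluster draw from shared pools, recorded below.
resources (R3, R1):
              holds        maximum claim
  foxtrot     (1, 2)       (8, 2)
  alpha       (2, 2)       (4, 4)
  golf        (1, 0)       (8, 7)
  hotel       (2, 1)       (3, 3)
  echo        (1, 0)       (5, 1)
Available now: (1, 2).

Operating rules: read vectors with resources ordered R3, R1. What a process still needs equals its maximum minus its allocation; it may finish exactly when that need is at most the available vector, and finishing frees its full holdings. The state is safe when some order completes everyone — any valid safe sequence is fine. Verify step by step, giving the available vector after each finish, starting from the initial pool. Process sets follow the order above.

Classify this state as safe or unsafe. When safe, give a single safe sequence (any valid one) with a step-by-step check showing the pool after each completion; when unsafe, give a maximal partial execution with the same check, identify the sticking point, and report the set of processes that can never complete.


The state is UNSAFE.
Key observation: the pool after hotel, alpha, echo is (6, 5); every surviving request exceeds it in R3, so progress ends there.
The run hotel, alpha, echo cannot be extended any further. Check, step by step:
  pool = (1, 2)
  run hotel (needs (1, 2), free (1, 2)); after release of (2, 1) the pool is (3, 3)
  run alpha (needs (2, 2), free (3, 3)); after release of (2, 2) the pool is (5, 5)
  run echo (needs (4, 1), free (5, 5)); after release of (1, 0) the pool is (6, 5)
  foxtrot cannot run: need (7, 0) vs free (6, 5) (insufficient R3)
  golf cannot run: need (7, 7) vs free (6, 5) (insufficient R3 and R1)
Never able to finish: foxtrot and golf.


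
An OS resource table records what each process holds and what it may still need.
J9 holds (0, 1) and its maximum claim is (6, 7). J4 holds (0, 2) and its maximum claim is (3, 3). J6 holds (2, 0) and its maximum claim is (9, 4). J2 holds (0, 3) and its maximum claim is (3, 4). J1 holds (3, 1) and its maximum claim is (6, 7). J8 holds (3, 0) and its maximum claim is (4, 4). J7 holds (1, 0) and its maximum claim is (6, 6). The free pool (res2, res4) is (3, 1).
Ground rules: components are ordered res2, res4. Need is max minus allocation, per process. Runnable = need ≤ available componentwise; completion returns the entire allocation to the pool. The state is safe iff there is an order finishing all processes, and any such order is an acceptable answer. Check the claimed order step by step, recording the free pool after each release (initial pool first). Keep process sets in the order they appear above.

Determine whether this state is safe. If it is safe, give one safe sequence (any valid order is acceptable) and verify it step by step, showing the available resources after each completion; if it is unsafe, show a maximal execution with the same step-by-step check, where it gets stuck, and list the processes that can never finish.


The state is SAFE; one workable sequence: J2, J8, J4, J7, J9, J6, J1.
Key observation: the order's first zero-slack moment is J2 ((3, 1) needed, (3, 1) free — a requested resource with nothing to spare).
Step-by-step check:
  pool = (3, 1)
  run J2 (needs (3, 1), free (3, 1)); after release of (0, 3) the pool is (3, 4)
  run J8 (needs (1, 4), free (3, 4)); after release of (3, 0) the pool is (6, 4)
  run J4 (needs (3, 1), free (6, 4)); after release of (0, 2) the pool is (6, 6)
  run J7 (needs (5, 6), free (6, 6)); after release of (1, 0) the pool is (7, 6)
  run J9 (needs (6, 6), free (7, 6)); after release of (0, 1) the pool is (7, 7)
  run J6 (needs (7, 4), free (7, 7)); after release of (2, 0) the pool is (9, 7)
  run J1 (needs (3, 6), free (9, 7)); after release of (3, 1) the pool is (12, 8)


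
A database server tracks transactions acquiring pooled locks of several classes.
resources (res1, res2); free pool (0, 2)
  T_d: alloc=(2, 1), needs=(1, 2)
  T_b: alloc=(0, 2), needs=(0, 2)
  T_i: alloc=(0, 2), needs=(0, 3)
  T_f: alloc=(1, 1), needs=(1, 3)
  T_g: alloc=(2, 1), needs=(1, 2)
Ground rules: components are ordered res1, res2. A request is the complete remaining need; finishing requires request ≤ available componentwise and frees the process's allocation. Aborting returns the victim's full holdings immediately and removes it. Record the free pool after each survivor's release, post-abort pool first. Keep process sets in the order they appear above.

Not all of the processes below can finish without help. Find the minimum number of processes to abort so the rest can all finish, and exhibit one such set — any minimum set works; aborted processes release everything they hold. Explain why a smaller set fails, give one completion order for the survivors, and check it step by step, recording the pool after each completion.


Abort T_f.
Key observation: before aborting T_f, T_g was permanently blocked — no order could ever run it; afterwards it completes at step 1.
Why nothing smaller works: aborting no one leaves the state deadlocked as given.
Survivors finish in the order: T_g, T_d, T_i, T_b. Check, step by step (pool after the aborts first):
  pool = (1, 3)
  T_g needs (1, 2) <= (1, 3) -> finishes; pool += (2, 1) = (3, 4)
  T_d needs (1, 2) <= (3, 4) -> finishes; pool += (2, 1) = (5, 5)
  T_i needs (0, 3) <= (5, 5) -> finishes; pool += (0, 2) = (5, 7)
  T_b needs (0, 2) <= (5, 7) -> finishes; pool += (0, 2) = (5, 9)


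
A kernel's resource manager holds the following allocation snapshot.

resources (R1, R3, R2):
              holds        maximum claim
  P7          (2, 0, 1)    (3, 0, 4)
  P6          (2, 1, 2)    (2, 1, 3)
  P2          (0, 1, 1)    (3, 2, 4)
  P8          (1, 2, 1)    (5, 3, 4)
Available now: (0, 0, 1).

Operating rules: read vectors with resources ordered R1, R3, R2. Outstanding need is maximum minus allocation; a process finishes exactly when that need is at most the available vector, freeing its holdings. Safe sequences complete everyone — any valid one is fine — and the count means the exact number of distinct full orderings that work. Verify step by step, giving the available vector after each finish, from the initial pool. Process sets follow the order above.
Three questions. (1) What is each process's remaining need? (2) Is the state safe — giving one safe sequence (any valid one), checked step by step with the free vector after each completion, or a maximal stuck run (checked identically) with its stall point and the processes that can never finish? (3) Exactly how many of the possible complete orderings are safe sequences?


(1) Outstanding need per process (order R1, R3, R2):
  P7: (1, 0, 3)
  P6: (0, 0, 1)
  P2: (3, 1, 3)
  P8: (4, 1, 3)
(2) SAFE — a valid safe sequence is P6, P7, P2, P8.
Key observation: P6 is the earliest step where a requested resource binds exactly: need (0, 0, 1), pool (0, 0, 1) at its turn.
Check, step by step:
  pool = (0, 0, 1)
  P6: need (0, 0, 1) fits (0, 0, 1); releases (2, 1, 2), pool now (2, 1, 3)
  P7: need (1, 0, 3) fits (2, 1, 3); releases (2, 0, 1), pool now (4, 1, 4)
  P2: need (3, 1, 3) fits (4, 1, 4); releases (0, 1, 1), pool now (4, 2, 5)
  P8: need (4, 1, 3) fits (4, 2, 5); releases (1, 2, 1), pool now (5, 4, 6)
(3) Precisely 2 of the possible complete orderings are safe sequences.


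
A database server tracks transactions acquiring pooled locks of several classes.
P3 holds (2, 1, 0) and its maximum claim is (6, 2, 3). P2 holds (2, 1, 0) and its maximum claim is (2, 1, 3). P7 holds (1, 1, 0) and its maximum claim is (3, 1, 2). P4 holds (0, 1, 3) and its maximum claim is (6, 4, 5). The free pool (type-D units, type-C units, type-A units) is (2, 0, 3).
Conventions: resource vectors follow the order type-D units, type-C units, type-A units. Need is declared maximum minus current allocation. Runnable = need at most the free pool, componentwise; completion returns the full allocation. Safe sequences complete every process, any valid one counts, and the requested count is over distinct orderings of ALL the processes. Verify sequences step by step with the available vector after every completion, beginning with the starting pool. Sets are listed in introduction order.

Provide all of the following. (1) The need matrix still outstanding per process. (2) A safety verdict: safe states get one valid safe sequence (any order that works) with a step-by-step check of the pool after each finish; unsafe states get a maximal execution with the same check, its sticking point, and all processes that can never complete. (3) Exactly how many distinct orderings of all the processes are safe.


(1) Remaining need (order type-D units, type-C units, type-A units):
  P3: (4, 1, 3)
  P2: (0, 0, 3)
  P7: (2, 0, 2)
  P4: (6, 3, 2)
(2) The state is SAFE; one workable sequence: P2, P7, P3, P4.
Key observation: the order's first zero-slack moment is P2 ((0, 0, 3) needed, (2, 0, 3) free — a requested resource with nothing to spare).
Verifying each step:
  pool = (2, 0, 3)
  P2 needs (0, 0, 3) <= (2, 0, 3) -> finishes; pool += (2, 1, 0) = (4, 1, 3)
  P7 needs (2, 0, 2) <= (4, 1, 3) -> finishes; pool += (1, 1, 0) = (5, 2, 3)
  P3 needs (4, 1, 3) <= (5, 2, 3) -> finishes; pool += (2, 1, 0) = (7, 3, 3)
  P4 needs (6, 3, 2) <= (7, 3, 3) -> finishes; pool += (0, 1, 3) = (7, 4, 6)
(3) Exactly 3 of the possible complete orderings are safe sequences.


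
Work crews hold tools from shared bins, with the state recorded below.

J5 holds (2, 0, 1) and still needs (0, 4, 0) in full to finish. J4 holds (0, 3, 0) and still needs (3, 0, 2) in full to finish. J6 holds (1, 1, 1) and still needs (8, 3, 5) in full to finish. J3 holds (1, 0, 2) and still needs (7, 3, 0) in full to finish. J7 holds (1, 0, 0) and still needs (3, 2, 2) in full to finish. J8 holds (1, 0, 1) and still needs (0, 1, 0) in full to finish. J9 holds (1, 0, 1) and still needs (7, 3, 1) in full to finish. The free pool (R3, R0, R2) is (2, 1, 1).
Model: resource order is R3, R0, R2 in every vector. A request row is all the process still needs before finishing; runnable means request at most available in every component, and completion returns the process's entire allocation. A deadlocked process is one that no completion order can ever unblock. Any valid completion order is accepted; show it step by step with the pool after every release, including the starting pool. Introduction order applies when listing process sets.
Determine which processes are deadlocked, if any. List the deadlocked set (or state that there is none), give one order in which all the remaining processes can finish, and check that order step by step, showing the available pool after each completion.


Deadlocked set: J6, J3 and J9.
Key observation: the pool after J8, J4, J5, J7 is (6, 4, 3); every surviving request exceeds it in R3, so progress ends there.
A valid finishing order for the others: J8, J4, J5, J7. Verifying each step:
  pool = (2, 1, 1)
  run J8 (needs (0, 1, 0), free (2, 1, 1)); after release of (1, 0, 1) the pool is (3, 1, 2)
  run J4 (needs (3, 0, 2), free (3, 1, 2)); after release of (0, 3, 0) the pool is (3, 4, 2)
  run J5 (needs (0, 4, 0), free (3, 4, 2)); after release of (2, 0, 1) the pool is (5, 4, 3)
  run J7 (needs (3, 2, 2), free (5, 4, 3)); after release of (1, 0, 0) the pool is (6, 4, 3)
The blocked processes can never fit:
  J6 still needs (8, 3, 5) but only (6, 4, 3) is free — short on R3 and R2
  J3 still needs (7, 3, 0) but only (6, 4, 3) is free — short on R3
  J9 still needs (7, 3, 1) but only (6, 4, 3) is free — short on R3


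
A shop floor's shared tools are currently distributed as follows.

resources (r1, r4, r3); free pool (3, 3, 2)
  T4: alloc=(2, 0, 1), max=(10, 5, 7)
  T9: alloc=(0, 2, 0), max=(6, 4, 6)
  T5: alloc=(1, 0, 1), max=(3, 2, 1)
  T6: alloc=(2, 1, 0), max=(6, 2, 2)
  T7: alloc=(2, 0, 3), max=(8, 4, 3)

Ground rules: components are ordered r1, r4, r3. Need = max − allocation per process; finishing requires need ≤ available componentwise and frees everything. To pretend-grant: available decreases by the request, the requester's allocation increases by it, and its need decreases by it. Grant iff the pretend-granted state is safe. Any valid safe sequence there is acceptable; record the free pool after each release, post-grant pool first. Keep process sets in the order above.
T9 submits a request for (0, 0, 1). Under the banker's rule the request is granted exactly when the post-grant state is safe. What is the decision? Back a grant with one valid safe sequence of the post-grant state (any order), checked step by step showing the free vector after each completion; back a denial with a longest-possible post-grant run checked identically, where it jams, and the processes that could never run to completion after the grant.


GRANT. The post-grant state is safe; one safe sequence: T5, T6, T7, T9, T4.
Key observation: the grant leaves (3, 3, 1) free — enough for T5, whose release restarts the cascade.
Step-by-step check of the post-grant state:
  pool = (3, 3, 1)
  T5 needs (2, 2, 0) <= (3, 3, 1) -> finishes; pool += (1, 0, 1) = (4, 3, 2)
  T6 needs (4, 1, 2) <= (4, 3, 2) -> finishes; pool += (2, 1, 0) = (6, 4, 2)
  T7 needs (6, 4, 0) <= (6, 4, 2) -> finishes; pool += (2, 0, 3) = (8, 4, 5)
  T9 needs (6, 2, 5) <= (8, 4, 5) -> finishes; pool += (0, 2, 1) = (8, 6, 6)
  T4 needs (8, 5, 6) <= (8, 6, 6) -> finishes; pool += (2, 0, 1) = (10, 6, 7)


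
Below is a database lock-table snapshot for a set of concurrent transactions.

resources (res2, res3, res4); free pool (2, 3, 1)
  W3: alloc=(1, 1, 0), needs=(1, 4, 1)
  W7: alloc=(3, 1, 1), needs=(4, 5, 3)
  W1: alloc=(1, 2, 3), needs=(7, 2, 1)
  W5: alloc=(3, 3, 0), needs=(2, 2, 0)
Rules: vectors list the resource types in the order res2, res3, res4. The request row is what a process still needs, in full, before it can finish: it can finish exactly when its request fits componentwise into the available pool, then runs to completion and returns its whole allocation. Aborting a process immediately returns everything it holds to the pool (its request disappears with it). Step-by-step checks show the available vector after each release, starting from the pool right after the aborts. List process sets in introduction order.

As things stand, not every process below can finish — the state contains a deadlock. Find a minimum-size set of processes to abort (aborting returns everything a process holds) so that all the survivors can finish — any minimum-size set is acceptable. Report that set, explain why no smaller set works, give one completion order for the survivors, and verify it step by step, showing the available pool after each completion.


Abort W7.
Key observation: the deadlocked W1 becomes finishable only because W7 released (3, 1, 1); it completes at step 3 below.
No smaller set exists: with zero aborts the deadlock remains.
One survivor order: W3, W5, W1. Step-by-step check (post-abort pool first):
  pool = (5, 4, 2)
  W3 needs (1, 4, 1) <= (5, 4, 2) -> finishes; pool += (1, 1, 0) = (6, 5, 2)
  W5 needs (2, 2, 0) <= (6, 5, 2) -> finishes; pool += (3, 3, 0) = (9, 8, 2)
  W1 needs (7, 2, 1) <= (9, 8, 2) -> finishes; pool += (1, 2, 3) = (10, 10, 5)


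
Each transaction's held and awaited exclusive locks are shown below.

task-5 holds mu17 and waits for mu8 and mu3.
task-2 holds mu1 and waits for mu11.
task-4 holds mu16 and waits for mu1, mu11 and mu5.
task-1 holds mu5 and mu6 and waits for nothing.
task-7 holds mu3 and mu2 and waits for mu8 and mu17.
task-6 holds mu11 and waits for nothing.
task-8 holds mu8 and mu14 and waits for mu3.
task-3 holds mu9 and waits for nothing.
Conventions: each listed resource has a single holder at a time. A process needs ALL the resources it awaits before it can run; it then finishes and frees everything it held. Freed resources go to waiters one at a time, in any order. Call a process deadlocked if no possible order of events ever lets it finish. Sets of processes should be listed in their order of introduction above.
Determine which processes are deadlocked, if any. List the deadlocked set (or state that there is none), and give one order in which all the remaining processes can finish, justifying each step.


Deadlocked: task-5, task-7 and task-8.
Key observation: the knot is the closed ring of waits task-5 -> task-7 -> task-5; task-8 is caught in further circular waits.
The rest can finish in the order task-6, task-2, task-3, task-1, task-4.
Check, step by step:
  task-6 waits on nothing -> runs at once and releases mu11
  task-2 waits on mu11 — all released -> runs and releases mu1
  task-3 waits on nothing -> runs at once and releases mu9
  task-1 waits on nothing -> runs at once and releases mu5 and mu6
  task-4 waits on mu1, mu11 and mu5 — all released -> runs and releases mu16


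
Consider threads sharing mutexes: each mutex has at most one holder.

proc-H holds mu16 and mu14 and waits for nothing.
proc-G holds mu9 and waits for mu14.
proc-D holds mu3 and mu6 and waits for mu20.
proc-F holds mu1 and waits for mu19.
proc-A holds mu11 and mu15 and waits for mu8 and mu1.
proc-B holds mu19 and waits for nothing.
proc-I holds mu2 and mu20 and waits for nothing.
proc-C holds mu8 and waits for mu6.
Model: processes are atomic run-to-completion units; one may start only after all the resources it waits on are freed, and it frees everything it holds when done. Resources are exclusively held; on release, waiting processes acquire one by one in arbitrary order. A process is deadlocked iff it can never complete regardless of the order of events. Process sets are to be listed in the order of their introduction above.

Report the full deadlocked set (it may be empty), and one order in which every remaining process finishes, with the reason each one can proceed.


No process is deadlocked.
Key observation: the wait relation is loop-free; peeling off processes with no waits unwinds the whole state.
The rest can finish in the order proc-I, proc-D, proc-B, proc-F, proc-H, proc-G, proc-C, proc-A.
Check, step by step:
  proc-I: no waits; runs immediately, freeing mu2 and mu20
  proc-D waits on mu20 — all released -> runs and releases mu3 and mu6
  proc-B: no waits; runs immediately, freeing mu19
  proc-F waits on mu19 — all released -> runs and releases mu1
  proc-H: no waits; runs immediately, freeing mu16 and mu14
  proc-G waits on mu14 — all released -> runs and releases mu9
  proc-C waits on mu6 — all released -> runs and releases mu8
  proc-A waits on mu8 and mu1 — all released -> runs and releases mu11 and mu15


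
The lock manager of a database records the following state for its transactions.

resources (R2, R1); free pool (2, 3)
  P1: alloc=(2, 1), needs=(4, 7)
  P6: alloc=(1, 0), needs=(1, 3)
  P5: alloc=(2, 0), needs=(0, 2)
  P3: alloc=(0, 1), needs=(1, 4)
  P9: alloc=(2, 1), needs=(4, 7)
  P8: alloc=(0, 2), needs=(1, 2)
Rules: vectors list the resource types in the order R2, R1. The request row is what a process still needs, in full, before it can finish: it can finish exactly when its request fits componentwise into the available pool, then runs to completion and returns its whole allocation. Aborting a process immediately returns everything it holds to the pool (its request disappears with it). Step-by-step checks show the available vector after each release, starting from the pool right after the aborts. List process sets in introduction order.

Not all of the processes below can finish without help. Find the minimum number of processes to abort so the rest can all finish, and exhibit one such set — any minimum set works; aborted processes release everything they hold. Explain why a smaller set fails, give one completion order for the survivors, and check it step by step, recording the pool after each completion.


The answer: abort P1.
Key observation: P9 had no path to completion before; after the abort of P1 ((2, 1) returned), step 4 is where it fits.
No smaller set exists: with zero aborts the deadlock remains.
One survivor order: P3, P8, P5, P9, P6. Walking it through (post-abort pool first):
  pool = (4, 4)
  P3: need (1, 4) fits (4, 4); releases (0, 1), pool now (4, 5)
  P8: need (1, 2) fits (4, 5); releases (0, 2), pool now (4, 7)
  P5: need (0, 2) fits (4, 7); releases (2, 0), pool now (6, 7)
  P9: need (4, 7) fits (6, 7); releases (2, 1), pool now (8, 8)
  P6: need (1, 3) fits (8, 8); releases (1, 0), pool now (9, 8)


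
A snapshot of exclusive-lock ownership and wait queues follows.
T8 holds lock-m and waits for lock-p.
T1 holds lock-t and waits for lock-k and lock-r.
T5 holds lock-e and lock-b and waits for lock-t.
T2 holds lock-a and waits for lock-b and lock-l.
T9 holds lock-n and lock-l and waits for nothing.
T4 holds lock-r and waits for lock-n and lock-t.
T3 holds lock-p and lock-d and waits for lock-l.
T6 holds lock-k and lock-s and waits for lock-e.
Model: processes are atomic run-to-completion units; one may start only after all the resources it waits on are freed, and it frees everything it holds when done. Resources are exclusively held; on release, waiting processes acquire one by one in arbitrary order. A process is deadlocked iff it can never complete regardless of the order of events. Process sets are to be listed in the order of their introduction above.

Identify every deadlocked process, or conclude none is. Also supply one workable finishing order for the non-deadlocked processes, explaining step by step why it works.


Deadlocked set: T1, T5, T2, T4 and T6.
Key observation: nobody on the ring T1 -> T4 -> T1 can start until another member finishes, which never happens; T5 and T6 are caught in further circular waits and T2 waits into the deadlock from upstream.
The rest can finish in the order T9, T3, T8.
Verifying each step:
  T9 waits on nothing -> runs at once and releases lock-n and lock-l
  T3 waits on lock-l — all released -> runs and releases lock-p and lock-d
  T8 waits on lock-p — all released -> runs and releases lock-m


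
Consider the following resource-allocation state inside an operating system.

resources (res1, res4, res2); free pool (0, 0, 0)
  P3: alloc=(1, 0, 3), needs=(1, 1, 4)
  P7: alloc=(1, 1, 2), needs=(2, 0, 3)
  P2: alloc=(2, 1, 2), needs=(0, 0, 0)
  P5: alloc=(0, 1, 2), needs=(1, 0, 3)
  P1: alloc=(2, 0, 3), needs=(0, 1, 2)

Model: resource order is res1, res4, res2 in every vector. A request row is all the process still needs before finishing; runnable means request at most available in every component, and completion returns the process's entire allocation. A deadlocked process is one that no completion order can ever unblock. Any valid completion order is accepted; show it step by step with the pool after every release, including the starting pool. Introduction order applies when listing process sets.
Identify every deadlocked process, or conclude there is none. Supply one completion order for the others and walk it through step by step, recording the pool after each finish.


The deadlocked set is empty.
Key observation: P2 fits the free pool immediately, and its release cascades until everyone finishes.
One completion order for the rest: P2, P1, P5, P7, P3. Check, step by step:
  pool = (0, 0, 0)
  run P2 (needs (0, 0, 0), free (0, 0, 0)); after release of (2, 1, 2) the pool is (2, 1, 2)
  run P1 (needs (0, 1, 2), free (2, 1, 2)); after release of (2, 0, 3) the pool is (4, 1, 5)
  run P5 (needs (1, 0, 3), free (4, 1, 5)); after release of (0, 1, 2) the pool is (4, 2, 7)
  run P7 (needs (2, 0, 3), free (4, 2, 7)); after release of (1, 1, 2) the pool is (5, 3, 9)
  run P3 (needs (1, 1, 4), free (5, 3, 9)); after release of (1, 0, 3) the pool is (6, 3, 12)


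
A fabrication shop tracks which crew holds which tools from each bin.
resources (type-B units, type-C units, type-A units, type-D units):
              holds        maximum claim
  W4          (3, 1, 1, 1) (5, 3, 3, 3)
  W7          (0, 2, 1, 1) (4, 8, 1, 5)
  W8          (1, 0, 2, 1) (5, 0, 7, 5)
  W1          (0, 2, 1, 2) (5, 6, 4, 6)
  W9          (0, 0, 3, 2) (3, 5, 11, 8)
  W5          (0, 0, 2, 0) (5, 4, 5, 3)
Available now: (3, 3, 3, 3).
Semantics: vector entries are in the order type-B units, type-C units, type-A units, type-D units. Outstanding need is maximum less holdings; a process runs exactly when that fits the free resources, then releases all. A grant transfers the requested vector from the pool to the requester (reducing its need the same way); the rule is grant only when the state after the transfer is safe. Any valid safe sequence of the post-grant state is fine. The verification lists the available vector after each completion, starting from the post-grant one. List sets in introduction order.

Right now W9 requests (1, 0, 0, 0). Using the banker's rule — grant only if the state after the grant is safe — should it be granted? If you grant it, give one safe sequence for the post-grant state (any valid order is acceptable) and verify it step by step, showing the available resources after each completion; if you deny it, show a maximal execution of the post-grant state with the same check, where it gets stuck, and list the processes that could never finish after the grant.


GRANT. The post-grant state is safe; one safe sequence: W4, W1, W5, W8, W9, W7.
Key observation: after the grant the pool drops to (2, 3, 3, 3), which still lets W4 finish first and unwind the rest.
Step-by-step check of the post-grant state:
  pool = (2, 3, 3, 3)
  W4: need (2, 2, 2, 2) fits (2, 3, 3, 3); releases (3, 1, 1, 1), pool now (5, 4, 4, 4)
  W1: need (5, 4, 3, 4) fits (5, 4, 4, 4); releases (0, 2, 1, 2), pool now (5, 6, 5, 6)
  W5: need (5, 4, 3, 3) fits (5, 6, 5, 6); releases (0, 0, 2, 0), pool now (5, 6, 7, 6)
  W8: need (4, 0, 5, 4) fits (5, 6, 7, 6); releases (1, 0, 2, 1), pool now (6, 6, 9, 7)
  W9: need (2, 5, 8, 6) fits (6, 6, 9, 7); releases (1, 0, 3, 2), pool now (7, 6, 12, 9)
  W7: need (4, 6, 0, 4) fits (7, 6, 12, 9); releases (0, 2, 1, 1), pool now (7, 8, 13, 10)


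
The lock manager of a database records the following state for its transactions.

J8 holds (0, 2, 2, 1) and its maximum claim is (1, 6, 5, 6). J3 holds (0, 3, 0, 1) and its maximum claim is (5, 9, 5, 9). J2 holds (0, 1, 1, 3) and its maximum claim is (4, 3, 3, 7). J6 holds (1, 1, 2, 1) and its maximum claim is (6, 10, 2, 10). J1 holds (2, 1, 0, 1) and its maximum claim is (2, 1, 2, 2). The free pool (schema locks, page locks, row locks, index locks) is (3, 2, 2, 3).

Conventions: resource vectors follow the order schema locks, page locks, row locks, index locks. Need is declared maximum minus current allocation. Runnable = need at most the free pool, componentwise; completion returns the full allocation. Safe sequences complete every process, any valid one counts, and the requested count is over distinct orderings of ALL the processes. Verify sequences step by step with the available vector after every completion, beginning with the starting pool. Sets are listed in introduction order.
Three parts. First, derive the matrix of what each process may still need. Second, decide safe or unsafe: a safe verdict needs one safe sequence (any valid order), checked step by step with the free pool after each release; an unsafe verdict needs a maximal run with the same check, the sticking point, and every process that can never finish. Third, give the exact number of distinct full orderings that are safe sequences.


(1) Outstanding need per process (order schema locks, page locks, row locks, index locks):
  J8: (1, 4, 3, 5)
  J3: (5, 6, 5, 8)
  J2: (4, 2, 2, 4)
  J6: (5, 9, 0, 9)
  J1: (0, 0, 2, 1)
(2) SAFE. One safe sequence: J1, J2, J8, J3, J6.
Key observation: J1 is the earliest step where a requested resource binds exactly: need (0, 0, 2, 1), pool (3, 2, 2, 3) at its turn.
Check, step by step:
  pool = (3, 2, 2, 3)
  run J1 (needs (0, 0, 2, 1), free (3, 2, 2, 3)); after release of (2, 1, 0, 1) the pool is (5, 3, 2, 4)
  run J2 (needs (4, 2, 2, 4), free (5, 3, 2, 4)); after release of (0, 1, 1, 3) the pool is (5, 4, 3, 7)
  run J8 (needs (1, 4, 3, 5), free (5, 4, 3, 7)); after release of (0, 2, 2, 1) the pool is (5, 6, 5, 8)
  run J3 (needs (5, 6, 5, 8), free (5, 6, 5, 8)); after release of (0, 3, 0, 1) the pool is (5, 9, 5, 9)
  run J6 (needs (5, 9, 0, 9), free (5, 9, 5, 9)); after release of (1, 1, 2, 1) the pool is (6, 10, 7, 10)
(3) Exactly 1 of the possible complete orderings is a safe sequence.


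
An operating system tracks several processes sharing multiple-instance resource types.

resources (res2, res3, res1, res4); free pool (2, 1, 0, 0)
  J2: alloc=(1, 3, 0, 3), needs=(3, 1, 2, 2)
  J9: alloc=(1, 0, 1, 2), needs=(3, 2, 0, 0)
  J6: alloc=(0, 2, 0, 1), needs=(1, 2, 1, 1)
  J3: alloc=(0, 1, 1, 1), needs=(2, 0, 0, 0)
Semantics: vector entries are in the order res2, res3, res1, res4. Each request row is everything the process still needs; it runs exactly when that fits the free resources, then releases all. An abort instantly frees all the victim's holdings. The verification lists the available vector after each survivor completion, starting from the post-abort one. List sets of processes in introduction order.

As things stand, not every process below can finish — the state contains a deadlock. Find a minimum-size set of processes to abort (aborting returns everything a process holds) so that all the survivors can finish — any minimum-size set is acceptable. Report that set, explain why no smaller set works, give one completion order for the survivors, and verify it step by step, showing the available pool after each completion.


Abort J2.
Key observation: aborting J2 returns (1, 3, 0, 3), and J9 — hopeless before — runs at step 2 with the returned capacity in the pool.
Why nothing smaller works: aborting no one leaves the state deadlocked as given.
One survivor order: J3, J9, J6. Step-by-step check (post-abort pool first):
  pool = (3, 4, 0, 3)
  run J3 (needs (2, 0, 0, 0), free (3, 4, 0, 3)); after release of (0, 1, 1, 1) the pool is (3, 5, 1, 4)
  run J9 (needs (3, 2, 0, 0), free (3, 5, 1, 4)); after release of (1, 0, 1, 2) the pool is (4, 5, 2, 6)
  run J6 (needs (1, 2, 1, 1), free (4, 5, 2, 6)); after release of (0, 2, 0, 1) the pool is (4, 7, 2, 7)


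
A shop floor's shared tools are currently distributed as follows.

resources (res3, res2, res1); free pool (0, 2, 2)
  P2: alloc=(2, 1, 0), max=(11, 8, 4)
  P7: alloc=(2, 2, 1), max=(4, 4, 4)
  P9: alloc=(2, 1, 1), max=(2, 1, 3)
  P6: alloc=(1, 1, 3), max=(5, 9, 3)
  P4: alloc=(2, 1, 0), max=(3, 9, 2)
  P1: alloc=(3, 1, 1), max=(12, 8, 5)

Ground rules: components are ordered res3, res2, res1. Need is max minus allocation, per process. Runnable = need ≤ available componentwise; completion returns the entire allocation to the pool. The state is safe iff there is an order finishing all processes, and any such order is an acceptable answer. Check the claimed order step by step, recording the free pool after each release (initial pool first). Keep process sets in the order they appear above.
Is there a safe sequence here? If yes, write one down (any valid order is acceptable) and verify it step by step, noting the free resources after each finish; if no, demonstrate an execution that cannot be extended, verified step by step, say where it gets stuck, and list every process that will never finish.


UNSAFE — no complete ordering exists.
Key observation: no order helps: past P9, P7, the free pool tops out at (4, 5, 4), below what each blocked process needs in res2.
The run P9, P7 cannot be extended any further. Walking it through:
  pool = (0, 2, 2)
  run P9 (needs (0, 0, 2), free (0, 2, 2)); after release of (2, 1, 1) the pool is (2, 3, 3)
  run P7 (needs (2, 2, 3), free (2, 3, 3)); after release of (2, 2, 1) the pool is (4, 5, 4)
  blocked: P2 wants (9, 7, 4), pool (4, 5, 4) — not enough res3 and res2
  blocked: P6 wants (4, 8, 0), pool (4, 5, 4) — not enough res2
  blocked: P4 wants (1, 8, 2), pool (4, 5, 4) — not enough res2
  blocked: P1 wants (9, 7, 4), pool (4, 5, 4) — not enough res3 and res2
Never able to finish: P2, P6, P4 and P1.


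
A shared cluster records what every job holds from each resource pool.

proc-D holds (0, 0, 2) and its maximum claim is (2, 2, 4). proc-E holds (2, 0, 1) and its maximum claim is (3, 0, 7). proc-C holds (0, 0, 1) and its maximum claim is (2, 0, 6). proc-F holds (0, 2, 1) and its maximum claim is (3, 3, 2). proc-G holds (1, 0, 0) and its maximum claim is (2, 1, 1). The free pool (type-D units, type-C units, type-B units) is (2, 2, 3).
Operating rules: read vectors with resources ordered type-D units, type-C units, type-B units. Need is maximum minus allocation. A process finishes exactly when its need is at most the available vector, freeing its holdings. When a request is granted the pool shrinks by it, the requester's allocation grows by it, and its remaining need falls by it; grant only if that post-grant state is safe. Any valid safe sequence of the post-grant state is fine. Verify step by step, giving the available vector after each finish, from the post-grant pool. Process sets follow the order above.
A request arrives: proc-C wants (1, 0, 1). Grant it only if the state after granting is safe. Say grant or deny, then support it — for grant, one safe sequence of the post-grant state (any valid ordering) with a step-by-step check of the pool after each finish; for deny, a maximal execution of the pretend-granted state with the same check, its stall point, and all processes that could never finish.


GRANT: granting preserves safety; a valid post-grant sequence is proc-G, proc-D, proc-C, proc-E, proc-F.
Key observation: post-grant, (1, 2, 2) remains, and an order beginning with proc-G completes everyone.
Check on the post-grant state, step by step:
  pool = (1, 2, 2)
  proc-G: need (1, 1, 1) fits (1, 2, 2); releases (1, 0, 0), pool now (2, 2, 2)
  proc-D: need (2, 2, 2) fits (2, 2, 2); releases (0, 0, 2), pool now (2, 2, 4)
  proc-C: need (1, 0, 4) fits (2, 2, 4); releases (1, 0, 2), pool now (3, 2, 6)
  proc-E: need (1, 0, 6) fits (3, 2, 6); releases (2, 0, 1), pool now (5, 2, 7)
  proc-F: need (3, 1, 1) fits (5, 2, 7); releases (0, 2, 1), pool now (5, 4, 8)


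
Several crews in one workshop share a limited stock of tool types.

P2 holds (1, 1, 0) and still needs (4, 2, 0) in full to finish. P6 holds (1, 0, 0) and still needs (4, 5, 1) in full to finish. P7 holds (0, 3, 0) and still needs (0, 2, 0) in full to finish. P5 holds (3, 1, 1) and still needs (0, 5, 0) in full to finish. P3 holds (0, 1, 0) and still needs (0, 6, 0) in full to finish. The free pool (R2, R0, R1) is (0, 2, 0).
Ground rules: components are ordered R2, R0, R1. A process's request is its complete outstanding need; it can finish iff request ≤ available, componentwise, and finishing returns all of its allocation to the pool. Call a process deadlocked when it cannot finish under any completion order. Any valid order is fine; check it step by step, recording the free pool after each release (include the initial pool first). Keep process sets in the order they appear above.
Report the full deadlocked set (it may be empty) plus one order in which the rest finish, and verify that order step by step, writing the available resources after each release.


Deadlocked: P2 and P6.
Key observation: P7, P5, P3 can finish, but then (3, 7, 1) is all there is, and the blocked group's R2 demands exceed it.
One completion order for the rest: P7, P5, P3. Step-by-step check:
  pool = (0, 2, 0)
  run P7 (needs (0, 2, 0), free (0, 2, 0)); after release of (0, 3, 0) the pool is (0, 5, 0)
  run P5 (needs (0, 5, 0), free (0, 5, 0)); after release of (3, 1, 1) the pool is (3, 6, 1)
  run P3 (needs (0, 6, 0), free (3, 6, 1)); after release of (0, 1, 0) the pool is (3, 7, 1)
None of the blocked processes ever fits:
  blocked: P2 wants (4, 2, 0), pool (3, 7, 1) — not enough R2
  blocked: P6 wants (4, 5, 1), pool (3, 7, 1) — not enough R2


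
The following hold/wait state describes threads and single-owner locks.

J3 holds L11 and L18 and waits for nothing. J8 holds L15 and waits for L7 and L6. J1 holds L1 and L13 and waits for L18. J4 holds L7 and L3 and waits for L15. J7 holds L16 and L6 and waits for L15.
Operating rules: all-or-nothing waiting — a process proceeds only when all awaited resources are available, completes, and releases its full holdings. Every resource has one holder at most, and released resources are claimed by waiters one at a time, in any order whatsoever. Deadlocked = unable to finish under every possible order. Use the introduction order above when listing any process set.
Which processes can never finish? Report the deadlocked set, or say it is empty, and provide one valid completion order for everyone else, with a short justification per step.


Deadlocked set: J8, J4 and J7.
Key observation: nobody on the ring J8 -> J4 -> J8 can start until another member finishes, which never happens; J7 is caught in further circular waits.
A valid finishing order for the others: J3, J1.
Verifying each step:
  run J3 (it waits on nothing); releases L11 and L18
  J1 waits on L18 — all released -> runs and releases L1 and L13


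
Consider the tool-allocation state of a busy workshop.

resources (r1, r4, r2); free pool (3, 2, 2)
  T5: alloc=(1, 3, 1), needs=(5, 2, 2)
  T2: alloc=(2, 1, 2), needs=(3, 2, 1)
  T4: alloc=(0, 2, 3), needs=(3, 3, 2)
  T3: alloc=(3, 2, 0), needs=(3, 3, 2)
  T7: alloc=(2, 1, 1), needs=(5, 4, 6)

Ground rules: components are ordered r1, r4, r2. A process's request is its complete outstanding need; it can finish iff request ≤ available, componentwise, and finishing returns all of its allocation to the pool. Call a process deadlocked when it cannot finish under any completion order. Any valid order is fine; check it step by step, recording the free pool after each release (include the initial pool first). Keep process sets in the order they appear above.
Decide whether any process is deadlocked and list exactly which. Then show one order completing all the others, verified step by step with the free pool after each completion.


No process is deadlocked.
Key observation: the pool covers T2 at once, and every later process fits after earlier releases.
The rest can finish in the order T2, T5, T3, T4, T7. Verifying each step:
  pool = (3, 2, 2)
  T2: need (3, 2, 1) fits (3, 2, 2); releases (2, 1, 2), pool now (5, 3, 4)
  T5: need (5, 2, 2) fits (5, 3, 4); releases (1, 3, 1), pool now (6, 6, 5)
  T3: need (3, 3, 2) fits (6, 6, 5); releases (3, 2, 0), pool now (9, 8, 5)
  T4: need (3, 3, 2) fits (9, 8, 5); releases (0, 2, 3), pool now (9, 10, 8)
  T7: need (5, 4, 6) fits (9, 10, 8); releases (2, 1, 1), pool now (11, 11, 9)


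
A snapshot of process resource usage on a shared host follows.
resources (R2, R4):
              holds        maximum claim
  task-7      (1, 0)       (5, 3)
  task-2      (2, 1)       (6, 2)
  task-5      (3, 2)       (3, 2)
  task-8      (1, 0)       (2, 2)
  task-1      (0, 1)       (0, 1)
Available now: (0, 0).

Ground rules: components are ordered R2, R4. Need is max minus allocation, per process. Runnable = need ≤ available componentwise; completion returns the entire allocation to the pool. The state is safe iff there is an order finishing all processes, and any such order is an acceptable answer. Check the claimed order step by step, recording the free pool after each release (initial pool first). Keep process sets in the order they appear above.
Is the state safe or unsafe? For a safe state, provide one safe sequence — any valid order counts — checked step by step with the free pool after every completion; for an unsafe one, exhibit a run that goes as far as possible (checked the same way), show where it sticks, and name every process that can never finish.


The state is SAFE; one workable sequence: task-5, task-1, task-8, task-2, task-7.
Key observation: task-2 is the earliest step where a requested resource binds exactly: need (4, 1), pool (4, 3) at its turn.
Verifying each step:
  pool = (0, 0)
  task-5 needs (0, 0) <= (0, 0) -> finishes; pool += (3, 2) = (3, 2)
  task-1 needs (0, 0) <= (3, 2) -> finishes; pool += (0, 1) = (3, 3)
  task-8 needs (1, 2) <= (3, 3) -> finishes; pool += (1, 0) = (4, 3)
  task-2 needs (4, 1) <= (4, 3) -> finishes; pool += (2, 1) = (6, 4)
  task-7 needs (4, 3) <= (6, 4) -> finishes; pool += (1, 0) = (7, 4)


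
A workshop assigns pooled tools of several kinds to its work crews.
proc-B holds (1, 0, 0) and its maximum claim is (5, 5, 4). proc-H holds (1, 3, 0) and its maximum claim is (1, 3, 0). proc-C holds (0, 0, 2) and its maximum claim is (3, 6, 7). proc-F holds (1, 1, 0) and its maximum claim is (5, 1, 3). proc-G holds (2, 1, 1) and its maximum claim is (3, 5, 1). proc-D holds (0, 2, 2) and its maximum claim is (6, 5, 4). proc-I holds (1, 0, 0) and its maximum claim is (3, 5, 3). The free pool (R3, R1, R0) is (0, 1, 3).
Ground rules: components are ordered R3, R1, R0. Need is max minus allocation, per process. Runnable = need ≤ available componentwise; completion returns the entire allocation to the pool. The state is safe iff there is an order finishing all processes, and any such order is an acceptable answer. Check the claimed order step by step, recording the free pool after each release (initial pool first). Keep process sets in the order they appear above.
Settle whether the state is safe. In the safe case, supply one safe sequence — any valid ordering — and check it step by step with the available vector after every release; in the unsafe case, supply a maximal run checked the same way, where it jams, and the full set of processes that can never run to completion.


The state is SAFE; one workable sequence: proc-H, proc-G, proc-I, proc-B, proc-F, proc-D, proc-C.
Key observation: at proc-G the run first touches a limit — (1, 4, 0) against (1, 4, 3), exact on a resource it actually requests.
Verifying each step:
  pool = (0, 1, 3)
  proc-H needs (0, 0, 0) <= (0, 1, 3) -> finishes; pool += (1, 3, 0) = (1, 4, 3)
  proc-G needs (1, 4, 0) <= (1, 4, 3) -> finishes; pool += (2, 1, 1) = (3, 5, 4)
  proc-I needs (2, 5, 3) <= (3, 5, 4) -> finishes; pool += (1, 0, 0) = (4, 5, 4)
  proc-B needs (4, 5, 4) <= (4, 5, 4) -> finishes; pool += (1, 0, 0) = (5, 5, 4)
  proc-F needs (4, 0, 3) <= (5, 5, 4) -> finishes; pool += (1, 1, 0) = (6, 6, 4)
  proc-D needs (6, 3, 2) <= (6, 6, 4) -> finishes; pool += (0, 2, 2) = (6, 8, 6)
  proc-C needs (3, 6, 5) <= (6, 8, 6) -> finishes; pool += (0, 0, 2) = (6, 8, 8)
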